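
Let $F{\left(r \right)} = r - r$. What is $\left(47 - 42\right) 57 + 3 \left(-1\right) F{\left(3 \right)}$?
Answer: $285$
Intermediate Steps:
$F{\left(r \right)} = 0$
$\left(47 - 42\right) 57 + 3 \left(-1\right) F{\left(3 \right)} = \left(47 - 42\right) 57 + 3 \left(-1\right) 0 = 5 \cdot 57 - 0 = 285 + 0 = 285$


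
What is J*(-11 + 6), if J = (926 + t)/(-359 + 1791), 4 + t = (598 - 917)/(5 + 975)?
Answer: -903241/280672 ≈ -3.2181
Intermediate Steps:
t = -4239/980 (t = -4 + (598 - 917)/(5 + 975) = -4 - 319/980 = -4239/980 ≈ -4.3255)
J = 903241/1403360 (J = (926 - 4239/980)/(-359 + 1791) = (903241/980)/1432 = (903241/980)*(1/1432) = 903241/1403360 ≈ 0.64363)
J*(-11 + 6) = 903241*(-11 + 6)/1403360 = (903241/1403360)*(-5) = -903241/280672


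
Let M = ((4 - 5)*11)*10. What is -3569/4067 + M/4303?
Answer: -190419/210847 ≈ -0.90311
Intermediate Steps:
M = -110 (M = -1*11*10 = -11*10 = -110)
-3569/4067 + M/4303 = -3569/4067 - 110/4303 = -3569*1/4067 - 110*1/4303 = -43/49 - 110/4303 = -190419/210847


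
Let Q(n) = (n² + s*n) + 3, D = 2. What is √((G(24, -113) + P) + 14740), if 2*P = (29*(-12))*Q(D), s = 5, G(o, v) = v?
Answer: √11669 ≈ 108.02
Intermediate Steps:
Q(n) = 3 + n² + 5*n (Q(n) = (n² + 5*n) + 3 = 3 + n² + 5*n)
P = -2958 (P = ((29*(-12))*(3 + 2² + 5*2))/2 = (-348*(3 + 4 + 10))/2 = (-348*17)/2 = (½)*(-5916) = -2958)
√((G(24, -113) + P) + 14740) = √((-113 - 2958) + 14740) = √(-3071 + 14740) = √11669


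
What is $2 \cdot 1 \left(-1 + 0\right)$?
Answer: $-2$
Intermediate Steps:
$2 \cdot 1 \left(-1 + 0\right) = 2 \cdot 1 \left(-1\right) = 2 \left(-1\right) = -2$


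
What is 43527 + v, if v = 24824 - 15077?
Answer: 53274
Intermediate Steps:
v = 9747
43527 + v = 43527 + 9747 = 53274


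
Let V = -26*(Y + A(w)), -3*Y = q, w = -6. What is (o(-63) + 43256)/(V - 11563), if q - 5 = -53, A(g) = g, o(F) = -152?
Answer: -14368/3941 ≈ -3.6458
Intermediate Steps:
q = -48 (q = 5 - 53 = -48)
Y = 16 (Y = -1/3*(-48) = 16)
V = -260 (V = -26*(16 - 6) = -26*10 = -260)
(o(-63) + 43256)/(V - 11563) = (-152 + 43256)/(-260 - 11563) = 43104/(-11823) = 43104*(-1/11823) = -14368/3941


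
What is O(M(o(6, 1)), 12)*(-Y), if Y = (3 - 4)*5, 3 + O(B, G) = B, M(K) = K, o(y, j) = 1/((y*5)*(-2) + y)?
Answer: -815/54 ≈ -15.093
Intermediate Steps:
o(y, j) = -1/(9*y) (o(y, j) = 1/((5*y)*(-2) + y) = 1/(-10*y + y) = 1/(-9*y) = -1/(9*y))
O(B, G) = -3 + B
Y = -5 (Y = -1*5 = -5)
O(M(o(6, 1)), 12)*(-Y) = (-3 - ⅑/6)*(-1*(-5)) = (-3 - ⅑*⅙)*5 = (-3 - 1/54)*5 = -163/54*5 = -815/54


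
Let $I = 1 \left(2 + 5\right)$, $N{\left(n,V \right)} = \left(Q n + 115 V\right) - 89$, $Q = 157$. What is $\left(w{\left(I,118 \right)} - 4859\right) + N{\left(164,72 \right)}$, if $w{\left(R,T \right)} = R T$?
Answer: $29906$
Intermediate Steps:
$N{\left(n,V \right)} = -89 + 115 V + 157 n$ ($N{\left(n,V \right)} = \left(157 n + 115 V\right) - 89 = \left(115 V + 157 n\right) - 89 = -89 + 115 V + 157 n$)
$I = 7$ ($I = 1 \cdot 7 = 7$)
$\left(w{\left(I,118 \right)} - 4859\right) + N{\left(164,72 \right)} = \left(7 \cdot 118 - 4859\right) + \left(-89 + 115 \cdot 72 + 157 \cdot 164\right) = \left(826 - 4859\right) + \left(-89 + 8280 + 25748\right) = -4033 + 33939 = 29906$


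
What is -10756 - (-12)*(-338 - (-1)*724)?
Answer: -6124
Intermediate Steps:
-10756 - (-12)*(-338 - (-1)*724) = -10756 - (-12)*(-338 - 1*(-724)) = -10756 - (-12)*(-338 + 724) = -10756 - (-12)*386 = -10756 - 1*(-4632) = -10756 + 4632 = -6124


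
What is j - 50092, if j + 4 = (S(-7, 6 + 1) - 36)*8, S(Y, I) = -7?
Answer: -50440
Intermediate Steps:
j = -348 (j = -4 + (-7 - 36)*8 = -4 - 43*8 = -4 - 344 = -348)
j - 50092 = -348 - 50092 = -50440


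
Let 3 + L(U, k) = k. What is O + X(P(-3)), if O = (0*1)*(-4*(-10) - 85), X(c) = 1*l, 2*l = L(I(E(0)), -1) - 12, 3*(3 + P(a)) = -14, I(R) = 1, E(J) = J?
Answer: -8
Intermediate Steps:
L(U, k) = -3 + k
P(a) = -23/3 (P(a) = -3 + (⅓)*(-14) = -3 - 14/3 = -23/3)
l = -8 (l = ((-3 - 1) - 12)/2 = (-4 - 12)/2 = (½)*(-16) = -8)
X(c) = -8 (X(c) = 1*(-8) = -8)
O = 0 (O = 0*(40 - 85) = 0*(-45) = 0)
O + X(P(-3)) = 0 - 8 = -8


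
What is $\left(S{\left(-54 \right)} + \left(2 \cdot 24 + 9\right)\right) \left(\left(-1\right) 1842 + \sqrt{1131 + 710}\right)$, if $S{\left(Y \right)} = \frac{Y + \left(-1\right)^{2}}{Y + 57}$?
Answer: $-72452 + \frac{118 \sqrt{1841}}{3} \approx -70764.0$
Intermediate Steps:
$S{\left(Y \right)} = \frac{1 + Y}{57 + Y}$ ($S{\left(Y \right)} = \frac{Y + 1}{57 + Y} = \frac{1 + Y}{57 + Y}$)
$\left(S{\left(-54 \right)} + \left(2 \cdot 24 + 9\right)\right) \left(\left(-1\right) 1842 + \sqrt{1131 + 710}\right) = \left(\frac{1 - 54}{57 - 54} + \left(2 \cdot 24 + 9\right)\right) \left(\left(-1\right) 1842 + \sqrt{1131 + 710}\right) = \left(\frac{1}{3} \left(-53\right) + \left(48 + 9\right)\right) \left(-1842 + \sqrt{1841}\right) = \left(\frac{1}{3} \left(-53\right) + 57\right) \left(-1842 + \sqrt{1841}\right) = \left(- \frac{53}{3} + 57\right) \left(-1842 + \sqrt{1841}\right) = \frac{118 \left(-1842 + \sqrt{1841}\right)}{3} = -72452 + \frac{118 \sqrt{1841}}{3}$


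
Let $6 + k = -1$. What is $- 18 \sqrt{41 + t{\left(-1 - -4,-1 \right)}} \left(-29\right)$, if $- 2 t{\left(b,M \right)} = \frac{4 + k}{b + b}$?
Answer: $261 \sqrt{165} \approx 3352.6$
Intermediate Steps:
$k = -7$ ($k = -6 - 1 = -7$)
$t{\left(b,M \right)} = \frac{3}{4 b}$ ($t{\left(b,M \right)} = - \frac{\left(4 - 7\right) \frac{1}{b + b}}{2} = - \frac{\left(-3\right) \frac{1}{2 b}}{2} = - \frac{\left(- \frac{3}{2}\right) \frac{1}{b}}{2} = \frac{3}{4 b}$)
$- 18 \sqrt{41 + t{\left(-1 - -4,-1 \right)}} \left(-29\right) = - 18 \sqrt{41 + \frac{3}{4 \left(-1 - -4\right)}} \left(-29\right) = - 18 \sqrt{41 + \frac{3}{4 \left(-1 + 4\right)}} \left(-29\right) = - 18 \sqrt{41 + \frac{3}{4 \cdot 3}} \left(-29\right) = - 18 \sqrt{41 + \frac{3}{4} \cdot \frac{1}{3}} \left(-29\right) = - 18 \sqrt{41 + \frac{1}{4}} \left(-29\right) = - 18 \sqrt{\frac{165}{4}} \left(-29\right) = - 18 \frac{\sqrt{165}}{2} \left(-29\right) = - 9 \sqrt{165} \left(-29\right) = 261 \sqrt{165}$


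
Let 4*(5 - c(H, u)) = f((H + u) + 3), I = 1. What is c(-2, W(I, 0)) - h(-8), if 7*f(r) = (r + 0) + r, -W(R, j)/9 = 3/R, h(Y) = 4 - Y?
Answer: -36/7 ≈ -5.1429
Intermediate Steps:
W(R, j) = -27/R
f(r) = 2*r/7 (f(r) = ((r + 0) + r)/7 = (r + r)/7 = (2*r)/7 = 2*r/7)
c(H, u) = 67/14 - H/14 - u/14 (c(H, u) = 5 - ((H + u) + 3)/14 = 5 - (3 + H + u)/14 = 5 - (6/7 + 2*H/7 + 2*u/7)/4 = 5 + (-3/14 - H/14 - u/14) = 67/14 - H/14 - u/14)
c(-2, W(I, 0)) - h(-8) = (67/14 - 1/14*(-2) - (-27)/(14*1)) - (4 - 1*(-8)) = (67/14 + 1/7 - (-27)/14) - (4 + 8) = (67/14 + 1/7 - 1/14*(-27)) - 1*12 = (67/14 + 1/7 + 27/14) - 12 = 48/7 - 12 = -36/7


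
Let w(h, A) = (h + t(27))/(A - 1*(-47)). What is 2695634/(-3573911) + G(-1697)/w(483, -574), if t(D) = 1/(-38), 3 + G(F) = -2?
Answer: 308382737628/65591988583 ≈ 4.7015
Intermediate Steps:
G(F) = -5 (G(F) = -3 - 2 = -5)
t(D) = -1/38
w(h, A) = (-1/38 + h)/(47 + A) (w(h, A) = (h - 1/38)/(A - 1*(-47)) = (-1/38 + h)/(A + 47) = (-1/38 + h)/(47 + A))
2695634/(-3573911) + G(-1697)/w(483, -574) = 2695634/(-3573911) - 5*(47 - 574)/(-1/38 + 483) = 2695634*(-1/3573911) - 5/((18353/38)/(-527)) = -2695634/3573911 - 5/((-1/527*18353/38)) = -2695634/3573911 - 5/(-18353/20026) = -2695634/3573911 - 5*(-20026/18353) = -2695634/3573911 + 100130/18353 = 308382737628/65591988583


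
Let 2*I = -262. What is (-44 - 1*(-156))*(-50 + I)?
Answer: -20272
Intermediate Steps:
I = -131 (I = (½)*(-262) = -131)
(-44 - 1*(-156))*(-50 + I) = (-44 - 1*(-156))*(-50 - 131) = (-44 + 156)*(-181) = 112*(-181) = -20272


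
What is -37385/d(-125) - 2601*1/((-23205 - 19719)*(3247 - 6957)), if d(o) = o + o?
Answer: 39689915501/265413400 ≈ 149.54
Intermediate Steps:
d(o) = 2*o
-37385/d(-125) - 2601*1/((-23205 - 19719)*(3247 - 6957)) = -37385/(2*(-125)) - 2601*1/((-23205 - 19719)*(3247 - 6957)) = -37385/(-250) - 2601/((-42924*(-3710))) = -37385*(-1/250) - 2601/159248040 = 7477/50 - 2601*1/159248040 = 7477/50 - 867/53082680 = 39689915501/265413400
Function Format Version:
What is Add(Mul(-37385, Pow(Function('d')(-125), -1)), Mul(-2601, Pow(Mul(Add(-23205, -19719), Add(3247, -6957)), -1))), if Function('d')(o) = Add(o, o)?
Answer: Rational(39689915501, 265413400) ≈ 149.54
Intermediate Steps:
Function('d')(o) = Mul(2, o)
Add(Mul(-37385, Pow(Function('d')(-125), -1)), Mul(-2601, Pow(Mul(Add(-23205, -19719), Add(3247, -6957)), -1))) = Add(Mul(-37385, Pow(Mul(2, -125), -1)), Mul(-2601, Pow(Mul(Add(-23205, -19719), Add(3247, -6957)), -1))) = Add(Mul(-37385, Pow(-250, -1)), Mul(-2601, Pow(Mul(-42924, -3710), -1))) = Add(Mul(-37385, Rational(-1, 250)), Mul(-2601, Pow(159248040, -1))) = Add(Rational(7477, 50), Mul(-2601, Rational(1, 159248040))) = Add(Rational(7477, 50), Rational(-867, 53082680)) = Rational(39689915501, 265413400)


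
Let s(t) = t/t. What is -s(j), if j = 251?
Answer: -1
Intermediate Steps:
s(t) = 1
-s(j) = -1*1 = -1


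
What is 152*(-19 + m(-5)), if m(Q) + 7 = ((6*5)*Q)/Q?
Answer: 608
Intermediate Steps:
m(Q) = 23 (m(Q) = -7 + ((6*5)*Q)/Q = -7 + (30*Q)/Q = -7 + 30 = 23)
152*(-19 + m(-5)) = 152*(-19 + 23) = 152*4 = 608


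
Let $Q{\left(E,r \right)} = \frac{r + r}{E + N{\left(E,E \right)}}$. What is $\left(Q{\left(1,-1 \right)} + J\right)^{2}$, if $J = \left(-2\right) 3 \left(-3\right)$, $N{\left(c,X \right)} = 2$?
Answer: $\frac{2704}{9} \approx 300.44$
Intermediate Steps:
$J = 18$ ($J = \left(-6\right) \left(-3\right) = 18$)
$Q{\left(E,r \right)} = \frac{2 r}{2 + E}$ ($Q{\left(E,r \right)} = \frac{r + r}{E + 2} = \frac{2 r}{2 + E}$)
$\left(Q{\left(1,-1 \right)} + J\right)^{2} = \left(2 \left(-1\right) \frac{1}{2 + 1} + 18\right)^{2} = \left(2 \left(-1\right) \frac{1}{3} + 18\right)^{2} = \left(- \frac{2}{3} + 18\right)^{2} = \left(\frac{52}{3}\right)^{2} = \frac{2704}{9}$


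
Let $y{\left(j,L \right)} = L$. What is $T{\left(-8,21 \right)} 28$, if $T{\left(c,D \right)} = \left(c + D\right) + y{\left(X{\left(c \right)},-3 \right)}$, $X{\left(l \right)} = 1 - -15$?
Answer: $280$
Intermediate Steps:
$X{\left(l \right)} = 16$ ($X{\left(l \right)} = 1 + 15 = 16$)
$T{\left(c,D \right)} = -3 + D + c$ ($T{\left(c,D \right)} = \left(c + D\right) - 3 = \left(D + c\right) - 3 = -3 + D + c$)
$T{\left(-8,21 \right)} 28 = \left(-3 + 21 - 8\right) 28 = 10 \cdot 28 = 280$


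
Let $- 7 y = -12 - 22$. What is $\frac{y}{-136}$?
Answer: $- \frac{1}{28} \approx -0.035714$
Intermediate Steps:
$y = \frac{34}{7}$ ($y = - \frac{-12 - 22}{7} = \left(- \frac{1}{7}\right) \left(-34\right) = \frac{34}{7} \approx 4.8571$)
$\frac{y}{-136} = \frac{34}{7 \left(-136\right)} = \frac{34}{7} \left(- \frac{1}{136}\right) = - \frac{1}{28}$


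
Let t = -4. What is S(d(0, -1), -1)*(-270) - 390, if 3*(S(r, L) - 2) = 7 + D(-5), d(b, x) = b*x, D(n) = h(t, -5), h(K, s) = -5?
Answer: -1110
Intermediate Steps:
D(n) = -5
S(r, L) = 8/3 (S(r, L) = 2 + (7 - 5)/3 = 2 + (1/3)*2 = 2 + 2/3 = 8/3)
S(d(0, -1), -1)*(-270) - 390 = (8/3)*(-270) - 390 = -720 - 390 = -1110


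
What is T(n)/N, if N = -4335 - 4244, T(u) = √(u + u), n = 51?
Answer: -√102/8579 ≈ -0.0011772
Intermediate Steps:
T(u) = √2*√u (T(u) = √(2*u) = √2*√u)
N = -8579
T(n)/N = (√2*√51)/(-8579) = √102*(-1/8579) = -√102/8579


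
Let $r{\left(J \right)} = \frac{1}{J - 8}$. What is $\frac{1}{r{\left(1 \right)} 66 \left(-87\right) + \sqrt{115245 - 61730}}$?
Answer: $\frac{3654}{2758939} - \frac{49 \sqrt{53515}}{30348329} \approx 0.00095091$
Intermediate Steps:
$r{\left(J \right)} = \frac{1}{-8 + J}$
$\frac{1}{r{\left(1 \right)} 66 \left(-87\right) + \sqrt{115245 - 61730}} = \frac{1}{\frac{1}{-8 + 1} \cdot 66 \left(-87\right) + \sqrt{115245 - 61730}} = \frac{1}{\frac{1}{-7} \cdot 66 \left(-87\right) + \sqrt{53515}} = \frac{1}{\left(- \frac{1}{7}\right) 66 \left(-87\right) + \sqrt{53515}} = \frac{1}{\left(- \frac{66}{7}\right) \left(-87\right) + \sqrt{53515}} = \frac{1}{\frac{5742}{7} + \sqrt{53515}}$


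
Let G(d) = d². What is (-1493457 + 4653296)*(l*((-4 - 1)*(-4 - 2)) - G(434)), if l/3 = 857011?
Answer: 243126335675926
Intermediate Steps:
l = 2571033 (l = 3*857011 = 2571033)
(-1493457 + 4653296)*(l*((-4 - 1)*(-4 - 2)) - G(434)) = (-1493457 + 4653296)*(2571033*((-4 - 1)*(-4 - 2)) - 1*434²) = 3159839*(2571033*(-5*(-6)) - 1*188356) = 3159839*(2571033*30 - 188356) = 3159839*(77130990 - 188356) = 3159839*76942634 = 243126335675926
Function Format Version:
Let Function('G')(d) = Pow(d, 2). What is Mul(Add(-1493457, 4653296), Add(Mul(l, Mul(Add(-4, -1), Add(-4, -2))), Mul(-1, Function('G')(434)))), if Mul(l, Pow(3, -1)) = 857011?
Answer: 243126335675926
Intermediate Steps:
l = 2571033 (l = Mul(3, 857011) = 2571033)
Mul(Add(-1493457, 4653296), Add(Mul(l, Mul(Add(-4, -1), Add(-4, -2))), Mul(-1, Function('G')(434)))) = Mul(Add(-1493457, 4653296), Add(Mul(2571033, Mul(Add(-4, -1), Add(-4, -2))), Mul(-1, Pow(434, 2)))) = Mul(3159839, Add(Mul(2571033, Mul(-5, -6)), Mul(-1, 188356))) = Mul(3159839, Add(Mul(2571033, 30), -188356)) = Mul(3159839, Add(77130990, -188356)) = Mul(3159839, 76942634) = 243126335675926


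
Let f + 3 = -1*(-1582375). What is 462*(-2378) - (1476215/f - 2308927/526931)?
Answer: -916040766273718473/833800860332 ≈ -1.0986e+6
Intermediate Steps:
f = 1582372 (f = -3 - 1*(-1582375) = -3 + 1582375 = 1582372)
462*(-2378) - (1476215/f - 2308927/526931) = 462*(-2378) - (1476215/1582372 - 2308927/526931) = -1098636 - (1476215*(1/1582372) - 2308927*1/526931) = -1098636 - (1476215/1582372 - 2308927/526931) = -1098636 - 1*(-2875717988679/833800860332) = -1098636 + 2875717988679/833800860332 = -916040766273718473/833800860332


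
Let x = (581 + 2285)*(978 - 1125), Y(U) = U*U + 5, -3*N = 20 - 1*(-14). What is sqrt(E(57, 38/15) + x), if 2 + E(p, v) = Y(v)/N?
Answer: I*sqrt(109581432438)/510 ≈ 649.08*I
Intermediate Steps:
N = -34/3 (N = -(20 - 1*(-14))/3 = -(20 + 14)/3 = -1/3*34 = -34/3 ≈ -11.333)
Y(U) = 5 + U**2 (Y(U) = U**2 + 5 = 5 + U**2)
E(p, v) = -83/34 - 3*v**2/34 (E(p, v) = -2 + (5 + v**2)/(-34/3) = -2 + (5 + v**2)*(-3/34) = -2 + (-15/34 - 3*v**2/34) = -83/34 - 3*v**2/34)
x = -421302 (x = 2866*(-147) = -421302)
sqrt(E(57, 38/15) + x) = sqrt((-83/34 - 3*(38/15)**2/34) - 421302) = sqrt((-83/34 - 3/34*1444/225) - 421302) = sqrt((-83/34 - 722/1275) - 421302) = sqrt(-7669/2550 - 421302) = sqrt(-1074327769/2550) = I*sqrt(109581432438)/510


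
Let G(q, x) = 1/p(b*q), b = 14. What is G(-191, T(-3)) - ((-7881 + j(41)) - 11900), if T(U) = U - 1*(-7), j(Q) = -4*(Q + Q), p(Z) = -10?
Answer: 201089/10 ≈ 20109.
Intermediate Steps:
j(Q) = -8*Q
T(U) = 7 + U (T(U) = U + 7 = 7 + U)
G(q, x) = -⅒ (G(q, x) = 1/(-10) = -⅒)
G(-191, T(-3)) - ((-7881 + j(41)) - 11900) = -⅒ - ((-7881 - 8*41) - 11900) = -⅒ - ((-7881 - 328) - 11900) = -⅒ - (-8209 - 11900) = -⅒ - 1*(-20109) = -⅒ + 20109 = 201089/10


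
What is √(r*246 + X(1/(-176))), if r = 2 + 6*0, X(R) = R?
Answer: √952501/44 ≈ 22.181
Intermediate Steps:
r = 2 (r = 2 + 0 = 2)
√(r*246 + X(1/(-176))) = √(2*246 + 1/(-176)) = √(492 - 1/176) = √(86591/176) = √952501/44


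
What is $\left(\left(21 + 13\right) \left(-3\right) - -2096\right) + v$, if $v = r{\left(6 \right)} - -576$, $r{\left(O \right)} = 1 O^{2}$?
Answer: $2606$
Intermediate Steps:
$r{\left(O \right)} = O^{2}$
$v = 612$ ($v = 6^{2} - -576 = 36 + 576 = 612$)
$\left(\left(21 + 13\right) \left(-3\right) - -2096\right) + v = \left(\left(21 + 13\right) \left(-3\right) - -2096\right) + 612 = \left(34 \left(-3\right) + 2096\right) + 612 = \left(-102 + 2096\right) + 612 = 1994 + 612 = 2606$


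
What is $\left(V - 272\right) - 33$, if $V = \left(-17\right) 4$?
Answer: $-373$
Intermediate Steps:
$V = -68$
$\left(V - 272\right) - 33 = \left(-68 - 272\right) - 33 = -340 - 33 = -373$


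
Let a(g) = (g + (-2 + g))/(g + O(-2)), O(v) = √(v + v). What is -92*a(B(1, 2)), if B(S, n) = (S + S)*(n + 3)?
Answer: -2070/13 + 414*I/13 ≈ -159.23 + 31.846*I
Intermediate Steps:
B(S, n) = 2*S*(3 + n) (B(S, n) = (2*S)*(3 + n) = 2*S*(3 + n))
O(v) = √2*√v (O(v) = √(2*v) = √2*√v)
a(g) = (-2 + 2*g)/(g + 2*I) (a(g) = (g + (-2 + g))/(g + √2*√(-2)) = (-2 + 2*g)/(g + √2*(I*√2)) = (-2 + 2*g)/(g + 2*I))
-92*a(B(1, 2)) = -184*(-1 + 2*1*(3 + 2))/(2*1*(3 + 2) + 2*I) = -184*(-1 + 2*1*5)/(2*1*5 + 2*I) = -184*(-1 + 10)/(10 + 2*I) = -184*(10 - 2*I)/104*9 = -92*(45/26 - 9*I/26) = -2070/13 + 414*I/13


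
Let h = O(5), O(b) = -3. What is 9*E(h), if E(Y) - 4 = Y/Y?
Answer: 45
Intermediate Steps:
h = -3
E(Y) = 5 (E(Y) = 4 + Y/Y = 4 + 1 = 5)
9*E(h) = 9*5 = 45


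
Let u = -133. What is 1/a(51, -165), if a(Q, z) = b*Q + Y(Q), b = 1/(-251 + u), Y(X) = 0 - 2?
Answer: -128/273 ≈ -0.46886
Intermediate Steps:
Y(X) = -2
b = -1/384 (b = 1/(-251 - 133) = 1/(-384) = -1/384 ≈ -0.0026042)
a(Q, z) = -2 - Q/384 (a(Q, z) = -Q/384 - 2 = -2 - Q/384)
1/a(51, -165) = 1/(-2 - 1/384*51) = 1/(-2 - 17/128) = 1/(-273/128) = -128/273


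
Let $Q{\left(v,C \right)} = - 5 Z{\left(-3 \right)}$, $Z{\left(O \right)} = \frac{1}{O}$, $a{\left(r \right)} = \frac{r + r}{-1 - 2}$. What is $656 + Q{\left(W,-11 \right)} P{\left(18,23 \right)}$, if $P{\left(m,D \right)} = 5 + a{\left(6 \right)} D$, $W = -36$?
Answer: $511$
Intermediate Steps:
$a{\left(r \right)} = - \frac{2 r}{3}$ ($a{\left(r \right)} = \frac{2 r}{-3} = 2 r \left(- \frac{1}{3}\right) = - \frac{2 r}{3}$)
$Q{\left(v,C \right)} = \frac{5}{3}$ ($Q{\left(v,C \right)} = - \frac{5}{-3} = \left(-5\right) \left(- \frac{1}{3}\right) = \frac{5}{3}$)
$P{\left(m,D \right)} = 5 - 4 D$ ($P{\left(m,D \right)} = 5 + \left(- \frac{2}{3}\right) 6 D = 5 - 4 D$)
$656 + Q{\left(W,-11 \right)} P{\left(18,23 \right)} = 656 + \frac{5 \left(5 - 92\right)}{3} = 656 + \frac{5}{3} \left(-87\right) = 656 - 145 = 511$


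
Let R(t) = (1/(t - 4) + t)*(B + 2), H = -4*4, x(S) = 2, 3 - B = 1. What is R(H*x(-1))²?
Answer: 1329409/81 ≈ 16412.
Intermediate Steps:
B = 2 (B = 3 - 1*1 = 3 - 1 = 2)
H = -16
R(t) = 4*t + 4/(-4 + t) (R(t) = (1/(t - 4) + t)*(2 + 2) = (1/(-4 + t) + t)*4 = (t + 1/(-4 + t))*4 = 4*t + 4/(-4 + t))
R(H*x(-1))² = (4*(1 + (-16*2)² - (-64)*2)/(-4 - 16*2))² = (4*(1 + (-32)² - 4*(-32))/(-4 - 32))² = (4*(1 + 1024 + 128)/(-36))² = (4*(-1/36)*1153)² = (-1153/9)² = 1329409/81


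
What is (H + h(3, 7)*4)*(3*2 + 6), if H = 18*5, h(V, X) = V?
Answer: 1224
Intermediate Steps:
H = 90
(H + h(3, 7)*4)*(3*2 + 6) = (90 + 3*4)*(3*2 + 6) = (90 + 12)*(6 + 6) = 102*12 = 1224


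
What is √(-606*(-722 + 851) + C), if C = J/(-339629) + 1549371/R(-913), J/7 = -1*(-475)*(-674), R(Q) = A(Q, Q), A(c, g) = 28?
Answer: I*√516206311553131787/4754806 ≈ 151.1*I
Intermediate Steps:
R(Q) = 28
J = -2241050 (J = 7*(-1*(-475)*(-674)) = 7*(475*(-674)) = 7*(-320150) = -2241050)
C = 526274072759/9509612 (C = -2241050/(-339629) + 1549371/28 = -2241050*(-1/339629) + 1549371*(1/28) = 2241050/339629 + 1549371/28 = 526274072759/9509612 ≈ 55341.)
√(-606*(-722 + 851) + C) = √(-606*(-722 + 851) + 526274072759/9509612) = √(-606*129 + 526274072759/9509612) = √(-78174 + 526274072759/9509612) = √(-217130335729/9509612) = I*√516206311553131787/4754806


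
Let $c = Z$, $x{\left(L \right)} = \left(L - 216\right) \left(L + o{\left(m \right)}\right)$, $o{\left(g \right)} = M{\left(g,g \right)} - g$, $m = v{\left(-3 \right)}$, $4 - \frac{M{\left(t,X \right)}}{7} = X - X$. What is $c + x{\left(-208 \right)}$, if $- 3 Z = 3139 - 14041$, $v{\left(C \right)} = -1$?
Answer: $79530$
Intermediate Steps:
$M{\left(t,X \right)} = 28$ ($M{\left(t,X \right)} = 28 - 7 \left(X - X\right) = 28 - 0 = 28 + 0 = 28$)
$m = -1$
$Z = 3634$ ($Z = - \frac{3139 - 14041}{3} = \left(- \frac{1}{3}\right) \left(-10902\right) = 3634$)
$o{\left(g \right)} = 28 - g$
$x{\left(L \right)} = \left(-216 + L\right) \left(29 + L\right)$ ($x{\left(L \right)} = \left(L - 216\right) \left(L + \left(28 - -1\right)\right) = \left(-216 + L\right) \left(L + \left(28 + 1\right)\right) = \left(-216 + L\right) \left(L + 29\right) = \left(-216 + L\right) \left(29 + L\right)$)
$c = 3634$
$c + x{\left(-208 \right)} = 3634 - \left(-32632 - 43264\right) = 3634 + \left(-6264 + 43264 + 38896\right) = 3634 + 75896 = 79530$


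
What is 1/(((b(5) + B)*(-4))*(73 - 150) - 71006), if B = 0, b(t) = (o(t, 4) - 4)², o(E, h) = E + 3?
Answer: -1/66078 ≈ -1.5134e-5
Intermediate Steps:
o(E, h) = 3 + E
b(t) = (-1 + t)² (b(t) = ((3 + t) - 4)² = (-1 + t)²)
1/(((b(5) + B)*(-4))*(73 - 150) - 71006) = 1/((((-1 + 5)² + 0)*(-4))*(73 - 150) - 71006) = 1/(((4² + 0)*(-4))*(-77) - 71006) = 1/(((16 + 0)*(-4))*(-77) - 71006) = 1/((16*(-4))*(-77) - 71006) = 1/(-64*(-77) - 71006) = 1/(4928 - 71006) = 1/(-66078) = -1/66078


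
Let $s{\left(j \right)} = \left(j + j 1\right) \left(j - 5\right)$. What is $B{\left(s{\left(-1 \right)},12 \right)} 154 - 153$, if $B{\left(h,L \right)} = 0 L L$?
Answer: $-153$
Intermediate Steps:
$s{\left(j \right)} = 2 j \left(-5 + j\right)$ ($s{\left(j \right)} = \left(j + j\right) \left(-5 + j\right) = 2 j \left(-5 + j\right)$)
$B{\left(h,L \right)} = 0$ ($B{\left(h,L \right)} = 0 L = 0$)
$B{\left(s{\left(-1 \right)},12 \right)} 154 - 153 = 0 \cdot 154 - 153 = 0 - 153 = -153$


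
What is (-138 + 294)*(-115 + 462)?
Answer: 54132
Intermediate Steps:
(-138 + 294)*(-115 + 462) = 156*347 = 54132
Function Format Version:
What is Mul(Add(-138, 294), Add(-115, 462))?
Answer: 54132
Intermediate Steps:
Mul(Add(-138, 294), Add(-115, 462)) = Mul(156, 347) = 54132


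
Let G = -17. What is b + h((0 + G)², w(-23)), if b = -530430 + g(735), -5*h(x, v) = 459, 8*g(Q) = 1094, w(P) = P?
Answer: -10607701/20 ≈ -5.3039e+5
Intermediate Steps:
g(Q) = 547/4 (g(Q) = (⅛)*1094 = 547/4)
h(x, v) = -459/5 (h(x, v) = -⅕*459 = -459/5)
b = -2121173/4 (b = -530430 + 547/4 = -2121173/4 ≈ -5.3029e+5)
b + h((0 + G)², w(-23)) = -2121173/4 - 459/5 = -10607701/20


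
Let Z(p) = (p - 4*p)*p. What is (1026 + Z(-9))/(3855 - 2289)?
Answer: ½ ≈ 0.50000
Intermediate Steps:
Z(p) = -3*p² (Z(p) = (-3*p)*p = -3*p²)
(1026 + Z(-9))/(3855 - 2289) = (1026 - 3*(-9)²)/(3855 - 2289) = (1026 - 3*81)/1566 = (1026 - 243)*(1/1566) = 783*(1/1566) = ½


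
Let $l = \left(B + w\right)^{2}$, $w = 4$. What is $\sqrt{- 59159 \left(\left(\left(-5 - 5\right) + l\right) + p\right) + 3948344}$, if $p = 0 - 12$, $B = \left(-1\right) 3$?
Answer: $\sqrt{5190683} \approx 2278.3$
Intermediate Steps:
$B = -3$
$p = -12$
$l = 1$ ($l = \left(-3 + 4\right)^{2} = 1^{2} = 1$)
$\sqrt{- 59159 \left(\left(\left(-5 - 5\right) + l\right) + p\right) + 3948344} = \sqrt{- 59159 \left(\left(\left(-5 - 5\right) + 1\right) - 12\right) + 3948344} = \sqrt{- 59159 \left(\left(-10 + 1\right) - 12\right) + 3948344} = \sqrt{- 59159 \left(-9 - 12\right) + 3948344} = \sqrt{\left(-59159\right) \left(-21\right) + 3948344} = \sqrt{1242339 + 3948344} = \sqrt{5190683}$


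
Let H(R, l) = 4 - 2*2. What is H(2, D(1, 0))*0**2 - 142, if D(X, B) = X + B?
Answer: -142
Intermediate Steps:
D(X, B) = B + X
H(R, l) = 0 (H(R, l) = 4 - 4 = 0)
H(2, D(1, 0))*0**2 - 142 = 0*0**2 - 142 = 0*0 - 142 = 0 - 142 = -142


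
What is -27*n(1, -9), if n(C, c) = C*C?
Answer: -27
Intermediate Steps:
n(C, c) = C²
-27*n(1, -9) = -27*1² = -27*1 = -27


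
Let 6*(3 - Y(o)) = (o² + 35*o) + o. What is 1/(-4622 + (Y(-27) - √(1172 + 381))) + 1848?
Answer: 154944501262/83844437 + 4*√1553/83844437 ≈ 1848.0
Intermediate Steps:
Y(o) = 3 - 6*o - o²/6 (Y(o) = 3 - ((o² + 35*o) + o)/6 = 3 - (o² + 36*o)/6 = 3 + (-6*o - o²/6) = 3 - 6*o - o²/6)
1/(-4622 + (Y(-27) - √(1172 + 381))) + 1848 = 1/(-4622 + ((3 - 6*(-27) - ⅙*(-27)²) - √(1172 + 381))) + 1848 = 1/(-4622 + ((3 + 162 - ⅙*729) - √1553)) + 1848 = 1/(-4622 + ((3 + 162 - 243/2) - √1553)) + 1848 = 1/(-4622 + (87/2 - √1553)) + 1848 = 1/(-9157/2 - √1553) + 1848 = 1848 + 1/(-9157/2 - √1553)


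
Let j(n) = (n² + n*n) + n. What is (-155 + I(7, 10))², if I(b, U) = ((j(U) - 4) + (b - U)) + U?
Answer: 3364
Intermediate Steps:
j(n) = n + 2*n² (j(n) = (n² + n²) + n = 2*n² + n = n + 2*n²)
I(b, U) = -4 + b + U*(1 + 2*U) (I(b, U) = ((U*(1 + 2*U) - 4) + (b - U)) + U = ((-4 + U*(1 + 2*U)) + (b - U)) + U = (-4 + b - U + U*(1 + 2*U)) + U = -4 + b + U*(1 + 2*U))
(-155 + I(7, 10))² = (-155 + (-4 + 7 + 10*(1 + 2*10)))² = (-155 + (-4 + 7 + 10*(1 + 20)))² = (-155 + (-4 + 7 + 10*21))² = (-155 + (-4 + 7 + 210))² = (-155 + 213)² = 58² = 3364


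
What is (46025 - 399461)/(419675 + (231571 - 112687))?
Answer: -353436/538559 ≈ -0.65626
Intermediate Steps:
(46025 - 399461)/(419675 + (231571 - 112687)) = -353436/(419675 + 118884) = -353436/538559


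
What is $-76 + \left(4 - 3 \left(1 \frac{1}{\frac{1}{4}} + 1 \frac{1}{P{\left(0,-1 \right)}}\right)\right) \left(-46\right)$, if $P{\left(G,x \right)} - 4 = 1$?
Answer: $\frac{1598}{5} \approx 319.6$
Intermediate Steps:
$P{\left(G,x \right)} = 5$ ($P{\left(G,x \right)} = 4 + 1 = 5$)
$-76 + \left(4 - 3 \left(1 \frac{1}{\frac{1}{4}} + 1 \frac{1}{P{\left(0,-1 \right)}}\right)\right) \left(-46\right) = -76 + \left(4 - 3 \left(1 \frac{1}{\frac{1}{4}} + 1 \cdot \frac{1}{5}\right)\right) \left(-46\right) = -76 + \left(4 - 3 \left(1 \cdot 4 + \frac{1}{5}\right)\right) \left(-46\right) = -76 + \left(4 - 3 \left(4 + \frac{1}{5}\right)\right) \left(-46\right) = -76 + \left(4 - \frac{63}{5}\right) \left(-46\right) = -76 - - \frac{1978}{5} = -76 + \frac{1978}{5} = \frac{1598}{5}$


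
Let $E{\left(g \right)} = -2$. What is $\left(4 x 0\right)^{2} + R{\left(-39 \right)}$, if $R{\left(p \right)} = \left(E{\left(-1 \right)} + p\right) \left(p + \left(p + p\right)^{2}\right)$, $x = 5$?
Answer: $-247845$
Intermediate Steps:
$R{\left(p \right)} = \left(-2 + p\right) \left(p + 4 p^{2}\right)$ ($R{\left(p \right)} = \left(-2 + p\right) \left(p + \left(p + p\right)^{2}\right) = \left(-2 + p\right) \left(p + \left(2 p\right)^{2}\right) = \left(-2 + p\right) \left(p + 4 p^{2}\right)$)
$\left(4 x 0\right)^{2} + R{\left(-39 \right)} = \left(4 \cdot 5 \cdot 0\right)^{2} - 39 \left(-2 - -273 + 4 \left(-39\right)^{2}\right) = \left(20 \cdot 0\right)^{2} - 39 \left(-2 + 273 + 4 \cdot 1521\right) = 0^{2} - 39 \left(-2 + 273 + 6084\right) = 0 - 247845 = -247845$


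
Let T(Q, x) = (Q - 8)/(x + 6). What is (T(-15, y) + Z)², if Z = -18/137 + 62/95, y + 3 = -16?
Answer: 150184926369/28626948025 ≈ 5.2463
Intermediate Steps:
y = -19 (y = -3 - 16 = -19)
T(Q, x) = (-8 + Q)/(6 + x)
Z = 6784/13015 (Z = -18*1/137 + 62*(1/95) = -18/137 + 62/95 = 6784/13015 ≈ 0.52125)
(T(-15, y) + Z)² = ((-8 - 15)/(6 - 19) + 6784/13015)² = (-23/(-13) + 6784/13015)² = (-1/13*(-23) + 6784/13015)² = (23/13 + 6784/13015)² = (387537/169195)² = 150184926369/28626948025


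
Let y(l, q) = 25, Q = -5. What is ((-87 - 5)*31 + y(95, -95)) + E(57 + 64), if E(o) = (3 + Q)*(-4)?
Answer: -2819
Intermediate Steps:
E(o) = 8 (E(o) = (3 - 5)*(-4) = -2*(-4) = 8)
((-87 - 5)*31 + y(95, -95)) + E(57 + 64) = ((-87 - 5)*31 + 25) + 8 = (-92*31 + 25) + 8 = (-2852 + 25) + 8 = -2827 + 8 = -2819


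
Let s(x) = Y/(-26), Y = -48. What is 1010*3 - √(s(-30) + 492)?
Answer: 3030 - 2*√20865/13 ≈ 3007.8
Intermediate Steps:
s(x) = 24/13 (s(x) = -48/(-26) = -48*(-1/26) = 24/13)
1010*3 - √(s(-30) + 492) = 1010*3 - √(24/13 + 492) = 3030 - √(6420/13) = 3030 - 2*√20865/13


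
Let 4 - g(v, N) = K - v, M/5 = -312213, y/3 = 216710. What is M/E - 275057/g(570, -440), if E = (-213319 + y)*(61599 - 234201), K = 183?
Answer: -300547409194931/427235229258 ≈ -703.47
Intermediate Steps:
y = 650130 (y = 3*216710 = 650130)
E = -75394452222 (E = (-213319 + 650130)*(61599 - 234201) = 436811*(-172602) = -75394452222)
M = -1561065 (M = 5*(-312213) = -1561065)
g(v, N) = -179 + v (g(v, N) = 4 - (183 - v) = 4 + (-183 + v) = -179 + v)
M/E - 275057/g(570, -440) = -1561065/(-75394452222) - 275057/(-179 + 570) = -1561065*(-1/75394452222) - 275057/391 = 520355/25131484074 - 275057*1/391 = 520355/25131484074 - 11959/17 = -300547409194931/427235229258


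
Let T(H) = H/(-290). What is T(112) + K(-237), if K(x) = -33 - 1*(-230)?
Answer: 28509/145 ≈ 196.61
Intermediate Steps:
T(H) = -H/290 (T(H) = H*(-1/290) = -H/290)
K(x) = 197 (K(x) = -33 + 230 = 197)
T(112) + K(-237) = -1/290*112 + 197 = -56/145 + 197 = 28509/145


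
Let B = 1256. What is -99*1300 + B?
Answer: -127444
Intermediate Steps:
-99*1300 + B = -99*1300 + 1256 = -128700 + 1256 = -127444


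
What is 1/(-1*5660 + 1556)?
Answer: -1/4104 ≈ -0.00024366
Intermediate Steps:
1/(-1*5660 + 1556) = 1/(-5660 + 1556) = 1/(-4104) = -1/4104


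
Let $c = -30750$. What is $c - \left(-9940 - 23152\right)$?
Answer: $2342$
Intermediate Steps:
$c - \left(-9940 - 23152\right) = -30750 - \left(-9940 - 23152\right) = -30750 - -33092 = -30750 + 33092 = 2342$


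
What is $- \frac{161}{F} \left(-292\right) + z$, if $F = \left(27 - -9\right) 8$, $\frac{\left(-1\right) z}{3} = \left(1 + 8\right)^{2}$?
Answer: $- \frac{5743}{72} \approx -79.764$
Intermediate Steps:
$z = -243$ ($z = - 3 \left(1 + 8\right)^{2} = - 3 \cdot 9^{2} = \left(-3\right) 81 = -243$)
$F = 288$ ($F = \left(27 + 9\right) 8 = 36 \cdot 8 = 288$)
$- \frac{161}{F} \left(-292\right) + z = - \frac{161}{288} \left(-292\right) - 243 = \left(-161\right) \frac{1}{288} \left(-292\right) - 243 = \left(- \frac{161}{288}\right) \left(-292\right) - 243 = \frac{11753}{72} - 243 = - \frac{5743}{72}$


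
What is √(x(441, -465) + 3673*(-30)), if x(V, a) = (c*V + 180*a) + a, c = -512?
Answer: 9*I*√5187 ≈ 648.19*I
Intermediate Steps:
x(V, a) = -512*V + 181*a (x(V, a) = (-512*V + 180*a) + a = -512*V + 181*a)
√(x(441, -465) + 3673*(-30)) = √((-512*441 + 181*(-465)) + 3673*(-30)) = √((-225792 - 84165) - 110190) = √(-309957 - 110190) = √(-420147) = 9*I*√5187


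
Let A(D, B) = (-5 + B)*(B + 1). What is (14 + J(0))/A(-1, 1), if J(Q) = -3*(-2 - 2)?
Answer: -13/4 ≈ -3.2500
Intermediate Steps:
J(Q) = 12 (J(Q) = -3*(-4) = 12)
A(D, B) = (1 + B)*(-5 + B) (A(D, B) = (-5 + B)*(1 + B) = (1 + B)*(-5 + B))
(14 + J(0))/A(-1, 1) = (14 + 12)/(-5 + 1² - 4*1) = 26/(-5 + 1 - 4) = 26/(-8) = 26*(-⅛) = -13/4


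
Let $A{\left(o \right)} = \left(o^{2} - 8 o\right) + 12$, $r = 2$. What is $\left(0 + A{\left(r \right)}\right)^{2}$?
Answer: $0$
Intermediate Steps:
$A{\left(o \right)} = 12 + o^{2} - 8 o$
$\left(0 + A{\left(r \right)}\right)^{2} = \left(0 + \left(12 + 2^{2} - 16\right)\right)^{2} = \left(0 + \left(12 + 4 - 16\right)\right)^{2} = \left(0 + 0\right)^{2} = 0^{2} = 0$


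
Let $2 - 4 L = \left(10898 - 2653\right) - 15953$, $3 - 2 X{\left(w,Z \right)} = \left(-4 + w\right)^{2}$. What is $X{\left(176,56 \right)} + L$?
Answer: $-12863$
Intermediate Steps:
$X{\left(w,Z \right)} = \frac{3}{2} - \frac{\left(-4 + w\right)^{2}}{2}$
$L = \frac{3855}{2}$ ($L = \frac{1}{2} - \frac{\left(10898 - 2653\right) - 15953}{4} = \frac{1}{2} - \frac{8245 - 15953}{4} = \frac{1}{2} - -1927 = \frac{1}{2} + 1927 = \frac{3855}{2} \approx 1927.5$)
$X{\left(176,56 \right)} + L = \left(\frac{3}{2} - \frac{\left(-4 + 176\right)^{2}}{2}\right) + \frac{3855}{2} = \left(\frac{3}{2} - \frac{172^{2}}{2}\right) + \frac{3855}{2} = \left(\frac{3}{2} - 14792\right) + \frac{3855}{2} = - \frac{29581}{2} + \frac{3855}{2} = -12863$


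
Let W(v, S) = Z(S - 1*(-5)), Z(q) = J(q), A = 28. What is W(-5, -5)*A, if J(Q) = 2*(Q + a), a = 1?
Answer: 56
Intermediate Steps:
J(Q) = 2 + 2*Q (J(Q) = 2*(Q + 1) = 2*(1 + Q) = 2 + 2*Q)
Z(q) = 2 + 2*q
W(v, S) = 12 + 2*S (W(v, S) = 2 + 2*(S - 1*(-5)) = 2 + 2*(S + 5) = 2 + 2*(5 + S) = 2 + (10 + 2*S) = 12 + 2*S)
W(-5, -5)*A = (12 + 2*(-5))*28 = (12 - 10)*28 = 2*28 = 56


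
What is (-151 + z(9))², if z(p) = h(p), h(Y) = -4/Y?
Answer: 1857769/81 ≈ 22935.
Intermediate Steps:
z(p) = -4/p
(-151 + z(9))² = (-151 - 4/9)² = (-1363/9)² = 1857769/81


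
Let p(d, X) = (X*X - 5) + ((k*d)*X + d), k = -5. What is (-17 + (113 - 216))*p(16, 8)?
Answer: 67800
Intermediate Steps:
p(d, X) = -5 + d + X² - 5*X*d (p(d, X) = (X*X - 5) + ((-5*d)*X + d) = (X² - 5) + (-5*X*d + d) = (-5 + X²) + (d - 5*X*d) = -5 + d + X² - 5*X*d)
(-17 + (113 - 216))*p(16, 8) = (-17 + (113 - 216))*(-5 + 16 + 8² - 5*8*16) = (-17 - 103)*(-5 + 16 + 64 - 640) = -120*(-565) = 67800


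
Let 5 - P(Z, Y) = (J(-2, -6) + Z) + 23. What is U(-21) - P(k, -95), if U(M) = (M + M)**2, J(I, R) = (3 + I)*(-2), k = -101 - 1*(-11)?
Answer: 1690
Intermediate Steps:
k = -90 (k = -101 + 11 = -90)
J(I, R) = -6 - 2*I
U(M) = 4*M**2 (U(M) = (2*M)**2 = 4*M**2)
P(Z, Y) = -16 - Z (P(Z, Y) = 5 - (((-6 - 2*(-2)) + Z) + 23) = 5 - (((-6 + 4) + Z) + 23) = 5 - ((-2 + Z) + 23) = 5 - (21 + Z) = 5 + (-21 - Z) = -16 - Z)
U(-21) - P(k, -95) = 4*(-21)**2 - (-16 - 1*(-90)) = 4*441 - (-16 + 90) = 1764 - 1*74 = 1764 - 74 = 1690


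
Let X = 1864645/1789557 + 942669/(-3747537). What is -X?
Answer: -588985135748/745159007901 ≈ -0.79042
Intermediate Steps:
X = 588985135748/745159007901 (X = 1864645*(1/1789557) + 942669*(-1/3747537) = 1864645/1789557 - 104741/416393 = 588985135748/745159007901 ≈ 0.79042)
-X = -1*588985135748/745159007901 = -588985135748/745159007901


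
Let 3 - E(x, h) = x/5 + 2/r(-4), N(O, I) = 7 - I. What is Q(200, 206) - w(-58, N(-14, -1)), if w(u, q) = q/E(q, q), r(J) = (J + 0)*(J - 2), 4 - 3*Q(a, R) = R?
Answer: -17398/237 ≈ -73.409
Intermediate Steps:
Q(a, R) = 4/3 - R/3
r(J) = J*(-2 + J)
E(x, h) = 35/12 - x/5 (E(x, h) = 3 - (x/5 + 2/((-4*(-2 - 4)))) = 3 - (x*(1/5) + 2/((-4*(-6)))) = 3 - (x/5 + 2/24) = 3 - (x/5 + 2*(1/24)) = 3 - (x/5 + 1/12) = 3 - (1/12 + x/5) = 3 + (-1/12 - x/5) = 35/12 - x/5)
w(u, q) = q/(35/12 - q/5)
Q(200, 206) - w(-58, N(-14, -1)) = (4/3 - 1/3*206) - (-60)*(7 - 1*(-1))/(-175 + 12*(7 - 1*(-1))) = (4/3 - 206/3) - (-60)*(7 + 1)/(-175 + 12*(7 + 1)) = -202/3 - (-60)*8/(-175 + 12*8) = -202/3 - (-60)*8/(-175 + 96) = -202/3 - (-60)*8/(-79) = -202/3 - (-60)*8*(-1)/79 = -202/3 - 1*480/79 = -202/3 - 480/79 = -17398/237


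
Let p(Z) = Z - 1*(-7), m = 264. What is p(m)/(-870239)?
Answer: -271/870239 ≈ -0.00031141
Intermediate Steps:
p(Z) = 7 + Z (p(Z) = Z + 7 = 7 + Z)
p(m)/(-870239) = (7 + 264)/(-870239) = 271*(-1/870239) = -271/870239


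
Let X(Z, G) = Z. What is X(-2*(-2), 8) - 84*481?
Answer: -40400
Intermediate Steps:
X(-2*(-2), 8) - 84*481 = -2*(-2) - 84*481 = 4 - 40404 = -40400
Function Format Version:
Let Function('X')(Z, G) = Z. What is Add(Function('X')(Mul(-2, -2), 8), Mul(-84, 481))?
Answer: -40400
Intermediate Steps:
Add(Function('X')(Mul(-2, -2), 8), Mul(-84, 481)) = Add(Mul(-2, -2), Mul(-84, 481)) = Add(4, -40404) = -40400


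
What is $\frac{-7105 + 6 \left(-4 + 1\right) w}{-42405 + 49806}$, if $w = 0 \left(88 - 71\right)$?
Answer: $- \frac{7105}{7401} \approx -0.96001$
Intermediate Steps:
$w = 0$ ($w = 0 \cdot 17 = 0$)
$\frac{-7105 + 6 \left(-4 + 1\right) w}{-42405 + 49806} = \frac{-7105 + 6 \left(-4 + 1\right) 0}{-42405 + 49806} = \frac{-7105 + 6 \left(-3\right) 0}{7401} = \left(-7105 - 0\right) \frac{1}{7401} = \left(-7105 + 0\right) \frac{1}{7401} = \left(-7105\right) \frac{1}{7401} = - \frac{7105}{7401}$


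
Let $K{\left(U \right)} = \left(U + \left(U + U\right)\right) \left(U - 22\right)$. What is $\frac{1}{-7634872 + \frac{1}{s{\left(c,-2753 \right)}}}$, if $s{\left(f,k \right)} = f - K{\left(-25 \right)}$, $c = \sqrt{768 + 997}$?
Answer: $- \frac{94854580849445}{724202583426076769841} + \frac{\sqrt{1765}}{724202583426076769841} \approx -1.3098 \cdot 10^{-7}$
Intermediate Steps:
$K{\left(U \right)} = 3 U \left(-22 + U\right)$ ($K{\left(U \right)} = \left(U + 2 U\right) \left(-22 + U\right) = 3 U \left(-22 + U\right)$)
$c = \sqrt{1765} \approx 42.012$
$s{\left(f,k \right)} = -3525 + f$ ($s{\left(f,k \right)} = f - 3 \left(-25\right) \left(-22 - 25\right) = f - 3 \left(-25\right) \left(-47\right) = f - 3525 = -3525 + f$)
$\frac{1}{-7634872 + \frac{1}{s{\left(c,-2753 \right)}}} = \frac{1}{-7634872 + \frac{1}{-3525 + \sqrt{1765}}}$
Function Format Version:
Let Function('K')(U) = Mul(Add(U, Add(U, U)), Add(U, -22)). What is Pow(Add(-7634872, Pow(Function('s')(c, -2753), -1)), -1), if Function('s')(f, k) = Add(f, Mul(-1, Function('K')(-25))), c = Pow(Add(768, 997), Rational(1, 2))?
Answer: Add(Rational(-94854580849445, 724202583426076769841), Mul(Rational(1, 724202583426076769841), Pow(1765, Rational(1, 2)))) ≈ -1.3098e-7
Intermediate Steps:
Function('K')(U) = Mul(3, U, Add(-22, U)) (Function('K')(U) = Mul(Add(U, Mul(2, U)), Add(-22, U)) = Mul(Mul(3, U), Add(-22, U)) = Mul(3, U, Add(-22, U)))
c = Pow(1765, Rational(1, 2)) ≈ 42.012
Function('s')(f, k) = Add(-3525, f) (Function('s')(f, k) = Add(f, Mul(-1, Mul(3, -25, Add(-22, -25)))) = Add(f, Mul(-1, Mul(3, -25, -47))) = Add(f, Mul(-1, 3525)) = Add(f, -3525) = Add(-3525, f))
Pow(Add(-7634872, Pow(Function('s')(c, -2753), -1)), -1) = Pow(Add(-7634872, Pow(Add(-3525, Pow(1765, Rational(1, 2))), -1)), -1)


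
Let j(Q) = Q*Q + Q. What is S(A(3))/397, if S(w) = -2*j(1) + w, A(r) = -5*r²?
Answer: -49/397 ≈ -0.12343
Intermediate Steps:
j(Q) = Q + Q² (j(Q) = Q² + Q = Q + Q²)
S(w) = -4 + w (S(w) = -2*(1 + 1) + w = -2*2 + w = -4 + w)
S(A(3))/397 = (-4 - 5*3²)/397 = (-4 - 5*9)*(1/397) = (-4 - 45)*(1/397) = -49*1/397 = -49/397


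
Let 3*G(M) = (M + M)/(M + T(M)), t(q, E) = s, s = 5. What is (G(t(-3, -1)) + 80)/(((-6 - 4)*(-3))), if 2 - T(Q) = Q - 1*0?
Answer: 49/18 ≈ 2.7222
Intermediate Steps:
t(q, E) = 5
T(Q) = 2 - Q (T(Q) = 2 - (Q - 1*0) = 2 - (Q + 0) = 2 - Q)
G(M) = M/3 (G(M) = ((M + M)/(M + (2 - M)))/3 = ((2*M)/2)/3 = ((2*M)*(½))/3 = M/3)
(G(t(-3, -1)) + 80)/(((-6 - 4)*(-3))) = ((⅓)*5 + 80)/(((-6 - 4)*(-3))) = (5/3 + 80)/((-10*(-3))) = (245/3)/30 = (1/30)*(245/3) = 49/18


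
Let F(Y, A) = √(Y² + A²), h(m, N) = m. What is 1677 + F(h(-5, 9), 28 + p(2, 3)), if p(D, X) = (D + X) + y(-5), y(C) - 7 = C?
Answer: 1677 + 25*√2 ≈ 1712.4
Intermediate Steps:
y(C) = 7 + C
p(D, X) = 2 + D + X (p(D, X) = (D + X) + (7 - 5) = (D + X) + 2 = 2 + D + X)
F(Y, A) = √(A² + Y²)
1677 + F(h(-5, 9), 28 + p(2, 3)) = 1677 + √((28 + (2 + 2 + 3))² + (-5)²) = 1677 + √((28 + 7)² + 25) = 1677 + √(35² + 25) = 1677 + √(1225 + 25) = 1677 + √1250 = 1677 + 25*√2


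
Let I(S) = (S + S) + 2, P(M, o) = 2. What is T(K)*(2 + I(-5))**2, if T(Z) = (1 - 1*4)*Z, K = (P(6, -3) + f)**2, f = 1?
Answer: -972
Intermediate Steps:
I(S) = 2 + 2*S (I(S) = 2*S + 2 = 2 + 2*S)
K = 9 (K = (2 + 1)**2 = 3**2 = 9)
T(Z) = -3*Z (T(Z) = (1 - 4)*Z = -3*Z)
T(K)*(2 + I(-5))**2 = (-3*9)*(2 + (2 + 2*(-5)))**2 = -27*(2 + (2 - 10))**2 = -27*(2 - 8)**2 = -27*(-6)**2 = -27*36 = -972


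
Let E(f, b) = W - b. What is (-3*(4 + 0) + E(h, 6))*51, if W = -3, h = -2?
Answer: -1071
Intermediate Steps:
E(f, b) = -3 - b
(-3*(4 + 0) + E(h, 6))*51 = (-3*(4 + 0) + (-3 - 1*6))*51 = (-3*4 + (-3 - 6))*51 = (-12 - 9)*51 = -21*51 = -1071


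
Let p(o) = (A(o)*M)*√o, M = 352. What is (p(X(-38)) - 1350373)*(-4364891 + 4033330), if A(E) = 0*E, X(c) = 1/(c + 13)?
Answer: 447731022253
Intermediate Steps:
X(c) = 1/(13 + c)
A(E) = 0
p(o) = 0 (p(o) = (0*352)*√o = 0*√o = 0)
(p(X(-38)) - 1350373)*(-4364891 + 4033330) = (0 - 1350373)*(-4364891 + 4033330) = -1350373*(-331561) = 447731022253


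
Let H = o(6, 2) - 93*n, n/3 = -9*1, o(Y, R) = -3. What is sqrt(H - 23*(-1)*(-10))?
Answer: sqrt(2278) ≈ 47.728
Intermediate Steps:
n = -27 (n = 3*(-9*1) = 3*(-9) = -27)
H = 2508 (H = -3 - 93*(-27) = -3 + 2511 = 2508)
sqrt(H - 23*(-1)*(-10)) = sqrt(2508 - 23*(-1)*(-10)) = sqrt(2508 + 23*(-10)) = sqrt(2508 - 230) = sqrt(2278)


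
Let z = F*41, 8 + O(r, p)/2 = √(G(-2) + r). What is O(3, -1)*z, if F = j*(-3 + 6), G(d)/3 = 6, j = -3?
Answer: 5904 - 738*√21 ≈ 2522.1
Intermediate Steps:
G(d) = 18 (G(d) = 3*6 = 18)
F = -9 (F = -3*(-3 + 6) = -3*3 = -9)
O(r, p) = -16 + 2*√(18 + r)
z = -369 (z = -9*41 = -369)
O(3, -1)*z = (-16 + 2*√(18 + 3))*(-369) = (-16 + 2*√21)*(-369) = 5904 - 738*√21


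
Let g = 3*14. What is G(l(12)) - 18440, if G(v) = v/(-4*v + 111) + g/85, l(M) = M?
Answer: -32914178/1785 ≈ -18439.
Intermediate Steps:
g = 42
G(v) = 42/85 + v/(111 - 4*v) (G(v) = v/(-4*v + 111) + 42/85 = v/(111 - 4*v) + 42*(1/85) = v/(111 - 4*v) + 42/85 = 42/85 + v/(111 - 4*v))
G(l(12)) - 18440 = (-4662 + 83*12)/(85*(-111 + 4*12)) - 18440 = (-4662 + 996)/(85*(-111 + 48)) - 18440 = (1/85)*(-3666)/(-63) - 18440 = (1/85)*(-1/63)*(-3666) - 18440 = 1222/1785 - 18440 = -32914178/1785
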